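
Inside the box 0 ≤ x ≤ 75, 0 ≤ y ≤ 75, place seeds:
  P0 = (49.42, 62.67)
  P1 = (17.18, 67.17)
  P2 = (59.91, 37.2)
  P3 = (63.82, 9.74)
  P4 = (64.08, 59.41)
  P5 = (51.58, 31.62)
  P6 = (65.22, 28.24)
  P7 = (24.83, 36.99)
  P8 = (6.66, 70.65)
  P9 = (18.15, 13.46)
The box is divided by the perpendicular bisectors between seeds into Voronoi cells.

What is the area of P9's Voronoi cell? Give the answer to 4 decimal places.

Area of P9's cell: 1017.2275

1. box [0,75]×[0,75]: [(0, 0) (75, 0) (75, 75) (0, 75)]
2. ⊥bis P9·P0 via (33.785,38.065): [(0, 59.5333) (0, 0) (75, 0) (75, 11.8753)]  |A|=2677.8255
3. ⊥bis P9·P1 via (17.665,40.315): [(29.8965, 40.5359) (0, 39.996) (0, 0) (75, 0) (75, 11.8753)]  |A|=2385.776
4. ⊥bis P9·P2 via (39.03,25.33): [(30.6623, 40.0493) (29.8965, 40.5359) (0, 39.996) (0, 0) (53.4298, 0)]  |A|=1690.5766
5. ⊥bis P9·P3 via (40.985,11.6): [(41.7182, 20.6013) (30.6623, 40.0493) (29.8965, 40.5359) (0, 39.996) (0, 0) (40.0401, 0)]  |A|=1552.6546
6. ⊥bis P9·P4 via (41.115,36.435): [(41.7182, 20.6013) (30.6623, 40.0493) (29.8965, 40.5359) (0, 39.996) (0, 0) (40.0401, 0)]  |A|=1552.6546
7. ⊥bis P9·P5 via (34.865,22.54): [(40.9619, 11.3165) (25.1359, 40.4499) (0, 39.996) (0, 0) (40.0401, 0)]  |A|=1415.4517
8. ⊥bis P9·P6 via (41.685,20.85): [(40.9619, 11.3165) (25.1359, 40.4499) (0, 39.996) (0, 0) (40.0401, 0)]  |A|=1415.4517
9. ⊥bis P9·P7 via (21.49,25.225): [(40.9619, 11.3165) (35.5793, 21.2252) (0, 31.3259) (0, 0) (40.0401, 0)]  |A|=1017.2275
10. ⊥bis P9·P8 via (12.405,42.055): [(40.9619, 11.3165) (35.5793, 21.2252) (0, 31.3259) (0, 0) (40.0401, 0)]  |A|=1017.2275
11. canonical 5-gon: [(40.9619, 11.3165) (35.5793, 21.2252) (0, 31.3259) (0, 0) (40.0401, 0)]
12. shoelace: 1017.2275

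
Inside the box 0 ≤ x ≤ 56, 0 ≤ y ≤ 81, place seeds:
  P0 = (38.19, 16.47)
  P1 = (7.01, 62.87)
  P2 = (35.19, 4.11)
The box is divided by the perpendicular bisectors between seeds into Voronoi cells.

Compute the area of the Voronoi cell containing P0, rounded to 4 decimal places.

1. box [0,56]×[0,81]: [(0, 0) (56, 0) (56, 81) (0, 81)]
2. ⊥bis P0·P1 via (22.6,39.67): [(0, 24.4832) (0, 0) (56, 0) (56, 62.1142)]  |A|=2424.7276
3. ⊥bis P0·P2 via (36.69,10.29): [(0, 24.4832) (0, 19.1953) (56, 5.6031) (56, 62.1142)]  |A|=1730.3711
4. canonical 4-gon: [(0, 24.4832) (0, 19.1953) (56, 5.6031) (56, 62.1142)]
5. shoelace: 1730.3711

Area of P0's cell: 1730.3711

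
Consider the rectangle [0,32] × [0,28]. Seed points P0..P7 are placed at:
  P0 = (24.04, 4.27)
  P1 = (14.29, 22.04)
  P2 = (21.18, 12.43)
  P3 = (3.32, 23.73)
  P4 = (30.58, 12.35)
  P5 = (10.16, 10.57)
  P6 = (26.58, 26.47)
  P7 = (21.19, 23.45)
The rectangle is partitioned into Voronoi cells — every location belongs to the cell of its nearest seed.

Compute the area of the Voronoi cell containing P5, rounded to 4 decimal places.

Area of P5's cell: 249.8807

1. box [0,32]×[0,28]: [(0, 0) (32, 0) (32, 28) (0, 28)]
2. ⊥bis P5·P0 via (17.1,7.42): [(0, 0) (13.7321, 0) (26.4411, 28) (0, 28)]  |A|=562.4248
3. ⊥bis P5·P1 via (12.225,16.305): [(0, 20.7069) (0, 0) (13.7321, 0) (19.8815, 13.5481)]  |A|=298.864
4. ⊥bis P5·P2 via (15.67,11.5): [(15.0294, 15.2952) (0, 20.7069) (0, 0) (13.7321, 0) (16.5596, 6.2294)]  |A|=278.2066
5. ⊥bis P5·P3 via (6.74,17.15): [(15.0294, 15.2952) (8.0243, 17.8175) (0, 13.6468) (0, 0) (13.7321, 0) (16.5596, 6.2294)]  |A|=249.8807
6. ⊥bis P5·P4 via (20.37,11.46): [(15.0294, 15.2952) (8.0243, 17.8175) (0, 13.6468) (0, 0) (13.7321, 0) (16.5596, 6.2294)]  |A|=249.8807
7. ⊥bis P5·P6 via (18.37,18.52): [(15.0294, 15.2952) (8.0243, 17.8175) (0, 13.6468) (0, 0) (13.7321, 0) (16.5596, 6.2294)]  |A|=249.8807
8. ⊥bis P5·P7 via (15.675,17.01): [(15.0294, 15.2952) (8.0243, 17.8175) (0, 13.6468) (0, 0) (13.7321, 0) (16.5596, 6.2294)]  |A|=249.8807
9. canonical 6-gon: [(15.0294, 15.2952) (8.0243, 17.8175) (0, 13.6468) (0, 0) (13.7321, 0) (16.5596, 6.2294)]
10. shoelace: 249.8807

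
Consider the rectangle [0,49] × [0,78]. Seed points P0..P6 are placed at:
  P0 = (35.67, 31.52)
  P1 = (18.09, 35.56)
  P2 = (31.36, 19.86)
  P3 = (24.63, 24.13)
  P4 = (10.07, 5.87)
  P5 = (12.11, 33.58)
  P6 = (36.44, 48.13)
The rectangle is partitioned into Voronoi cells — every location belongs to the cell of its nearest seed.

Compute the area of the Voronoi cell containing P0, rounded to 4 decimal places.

Area of P0's cell: 332.5753

1. box [0,49]×[0,78]: [(0, 0) (49, 0) (49, 78) (0, 78)]
2. ⊥bis P0·P1 via (26.88,33.54): [(19.1723, 0) (49, 0) (49, 78) (37.0972, 78)]  |A|=1627.49
3. ⊥bis P0·P2 via (33.515,25.69): [(25.7367, 28.5652) (49, 19.9661) (49, 78) (37.0972, 78)]  |A|=969.2348
4. ⊥bis P0·P3 via (30.15,27.825): [(26.738, 32.9222) (30.9427, 26.6408) (49, 19.9661) (49, 78) (37.0972, 78)]  |A|=956.9303
5. ⊥bis P0·P4 via (22.87,18.695): [(26.738, 32.9222) (30.9427, 26.6408) (49, 19.9661) (49, 78) (37.0972, 78)]  |A|=956.9303
6. ⊥bis P0·P5 via (23.89,32.55): [(26.738, 32.9222) (30.9427, 26.6408) (49, 19.9661) (49, 78) (37.0972, 78)]  |A|=956.9303
7. ⊥bis P0·P6 via (36.055,39.825): [(28.4058, 40.1796) (26.738, 32.9222) (30.9427, 26.6408) (49, 19.9661) (49, 39.2249)]  |A|=332.5753
8. canonical 5-gon: [(28.4058, 40.1796) (26.738, 32.9222) (30.9427, 26.6408) (49, 19.9661) (49, 39.2249)]
9. shoelace: 332.5753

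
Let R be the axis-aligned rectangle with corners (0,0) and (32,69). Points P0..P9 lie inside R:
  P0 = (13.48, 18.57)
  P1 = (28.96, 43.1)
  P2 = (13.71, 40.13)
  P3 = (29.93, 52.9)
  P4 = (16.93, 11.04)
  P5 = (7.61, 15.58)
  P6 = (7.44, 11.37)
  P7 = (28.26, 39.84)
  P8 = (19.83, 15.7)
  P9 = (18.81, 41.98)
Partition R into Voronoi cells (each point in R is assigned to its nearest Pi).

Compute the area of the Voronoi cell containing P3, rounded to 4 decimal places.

Area of P3's cell: 384.7288

1. box [0,32]×[0,69]: [(0, 0) (32, 0) (32, 69) (0, 69)]
2. ⊥bis P3·P0 via (21.705,35.735): [(0, 46.1354) (32, 30.8019) (32, 69) (0, 69)]  |A|=977.0022
3. ⊥bis P3·P1 via (29.445,48): [(0, 50.9145) (32, 47.7471) (32, 69) (0, 69)]  |A|=629.415
4. ⊥bis P3·P2 via (21.82,46.515): [(19.9076, 48.944) (32, 47.7471) (32, 69) (4.1176, 69)]  |A|=408.1037
5. ⊥bis P3·P4 via (23.43,31.97): [(19.9076, 48.944) (32, 47.7471) (32, 69) (4.1176, 69)]  |A|=408.1037
6. ⊥bis P3·P5 via (18.77,34.24): [(19.9076, 48.944) (32, 47.7471) (32, 69) (4.1176, 69)]  |A|=408.1037
7. ⊥bis P3·P6 via (18.685,32.135): [(19.9076, 48.944) (32, 47.7471) (32, 69) (4.1176, 69)]  |A|=408.1037
8. ⊥bis P3·P7 via (29.095,46.37): [(19.9076, 48.944) (32, 47.7471) (32, 69) (4.1176, 69)]  |A|=408.1037
9. ⊥bis P3·P8 via (24.88,34.3): [(19.9076, 48.944) (32, 47.7471) (32, 69) (4.1176, 69)]  |A|=408.1037
10. ⊥bis P3·P9 via (24.37,47.44): [(7.8366, 64.2762) (23.2145, 48.6167) (32, 47.7471) (32, 69) (4.1176, 69)]  |A|=384.7288
11. canonical 5-gon: [(7.8366, 64.2762) (23.2145, 48.6167) (32, 47.7471) (32, 69) (4.1176, 69)]
12. shoelace: 384.7288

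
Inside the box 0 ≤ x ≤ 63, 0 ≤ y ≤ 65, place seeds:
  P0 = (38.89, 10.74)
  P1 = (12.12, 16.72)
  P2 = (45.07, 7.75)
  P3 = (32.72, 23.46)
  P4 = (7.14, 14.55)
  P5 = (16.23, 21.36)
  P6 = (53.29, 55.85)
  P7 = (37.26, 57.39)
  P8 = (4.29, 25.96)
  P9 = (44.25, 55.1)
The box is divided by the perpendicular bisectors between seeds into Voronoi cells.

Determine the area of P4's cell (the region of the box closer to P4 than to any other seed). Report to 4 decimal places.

1. box [0,63]×[0,65]: [(0, 0) (63, 0) (63, 65) (0, 65)]
2. ⊥bis P4·P0 via (23.015,12.645): [(0, 0) (21.4976, 0) (29.2976, 65) (0, 65)]  |A|=1650.844
3. ⊥bis P4·P1 via (9.63,15.635): [(0, 37.7352) (0, 0) (16.4428, 0)]  |A|=310.2368
4. ⊥bis P4·P2 via (26.105,11.15): [(0, 37.7352) (0, 0) (16.4428, 0)]  |A|=310.2368
5. ⊥bis P4·P3 via (19.93,19.005): [(0, 37.7352) (0, 0) (16.4428, 0)]  |A|=310.2368
6. ⊥bis P4·P5 via (11.685,17.955): [(4.3567, 27.7368) (0, 33.5522) (0, 0) (16.4428, 0)]  |A|=301.1247
7. ⊥bis P4·P6 via (30.215,35.2): [(4.3567, 27.7368) (0, 33.5522) (0, 0) (16.4428, 0)]  |A|=301.1247
8. ⊥bis P4·P7 via (22.2,35.97): [(4.3567, 27.7368) (0, 33.5522) (0, 0) (16.4428, 0)]  |A|=301.1247
9. ⊥bis P4·P8 via (5.715,20.255): [(7.4302, 20.6834) (0, 18.8275) (0, 0) (16.4428, 0)]  |A|=239.993
10. ⊥bis P4·P9 via (25.695,34.825): [(7.4302, 20.6834) (0, 18.8275) (0, 0) (16.4428, 0)]  |A|=239.993
11. canonical 4-gon: [(7.4302, 20.6834) (0, 18.8275) (0, 0) (16.4428, 0)]
12. shoelace: 239.993

Area of P4's cell: 239.9930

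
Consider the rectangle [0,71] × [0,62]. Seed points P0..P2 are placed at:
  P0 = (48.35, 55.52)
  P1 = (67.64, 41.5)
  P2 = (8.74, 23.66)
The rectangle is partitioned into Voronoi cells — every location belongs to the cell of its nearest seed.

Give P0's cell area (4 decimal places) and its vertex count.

Area of P0's cell: 1071.4156 (3 vertices)

1. box [0,71]×[0,62]: [(0, 0) (71, 0) (71, 62) (0, 62)]
2. ⊥bis P0·P1 via (57.995,48.51): [(0, 0) (22.7379, 0) (67.7996, 62) (0, 62)]  |A|=2806.6598
3. ⊥bis P0·P2 via (28.545,39.59): [(40.61, 24.5901) (67.7996, 62) (10.5197, 62)]  |A|=1071.4156
4. canonical 3-gon: [(40.61, 24.5901) (67.7996, 62) (10.5197, 62)]
5. shoelace: 1071.4156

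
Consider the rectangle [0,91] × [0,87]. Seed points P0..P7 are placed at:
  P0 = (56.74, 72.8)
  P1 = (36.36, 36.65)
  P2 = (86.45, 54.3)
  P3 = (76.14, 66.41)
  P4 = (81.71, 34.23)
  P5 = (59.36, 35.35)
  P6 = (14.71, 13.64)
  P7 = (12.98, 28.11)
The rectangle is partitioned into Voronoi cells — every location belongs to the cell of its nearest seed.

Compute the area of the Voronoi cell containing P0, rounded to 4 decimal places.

1. box [0,91]×[0,87]: [(0, 0) (91, 0) (91, 87) (0, 87)]
2. ⊥bis P0·P1 via (46.55,54.725): [(0, 80.9681) (91, 29.6658) (91, 87) (0, 87)]  |A|=2883.1575
3. ⊥bis P0·P2 via (71.595,63.55): [(0, 80.9681) (61.0201, 46.5673) (86.197, 87) (0, 87)]  |A|=1926.6213
4. ⊥bis P0·P3 via (66.44,69.605): [(0, 80.9681) (59.1914, 47.5983) (72.1696, 87) (0, 87)]  |A|=1600.3211
5. ⊥bis P0·P4 via (69.225,53.515): [(0, 80.9681) (59.1914, 47.5983) (72.1696, 87) (0, 87)]  |A|=1600.3211
6. ⊥bis P0·P5 via (58.05,54.075): [(0, 80.9681) (48.8452, 53.431) (61.4019, 54.3095) (72.1696, 87) (0, 87)]  |A|=1559.1565
7. ⊥bis P0·P6 via (35.725,43.22): [(0, 80.9681) (48.8452, 53.431) (61.4019, 54.3095) (72.1696, 87) (0, 87)]  |A|=1559.1565
8. ⊥bis P0·P7 via (34.86,50.455): [(0, 84.5896) (8.7174, 76.0536) (48.8452, 53.431) (61.4019, 54.3095) (72.1696, 87) (0, 87)]  |A|=1543.3718
9. canonical 6-gon: [(0, 84.5896) (8.7174, 76.0536) (48.8452, 53.431) (61.4019, 54.3095) (72.1696, 87) (0, 87)]
10. shoelace: 1543.3718

Area of P0's cell: 1543.3718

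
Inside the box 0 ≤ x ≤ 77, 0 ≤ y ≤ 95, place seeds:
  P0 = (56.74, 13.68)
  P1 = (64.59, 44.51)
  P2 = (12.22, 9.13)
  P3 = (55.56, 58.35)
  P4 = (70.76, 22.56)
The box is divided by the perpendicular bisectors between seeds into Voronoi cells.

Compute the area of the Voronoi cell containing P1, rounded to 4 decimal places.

1. box [0,77]×[0,95]: [(0, 0) (77, 0) (77, 95) (0, 95)]
2. ⊥bis P1·P0 via (60.665,29.095): [(0, 44.5417) (77, 24.9357) (77, 95) (0, 95)]  |A|=4640.1202
3. ⊥bis P1·P2 via (38.405,26.82): [(0, 83.6676) (31.9241, 36.4131) (77, 24.9357) (77, 95) (0, 95)]  |A|=4015.5881
4. ⊥bis P1·P3 via (60.075,51.43): [(35.6176, 35.4726) (77, 24.9357) (77, 62.4728)]  |A|=776.6869
5. ⊥bis P1·P4 via (67.675,33.535): [(35.6176, 35.4726) (56.0552, 30.2688) (77, 36.1562) (77, 62.4728)]  |A|=659.182
6. canonical 4-gon: [(35.6176, 35.4726) (56.0552, 30.2688) (77, 36.1562) (77, 62.4728)]
7. shoelace: 659.182

Area of P1's cell: 659.1820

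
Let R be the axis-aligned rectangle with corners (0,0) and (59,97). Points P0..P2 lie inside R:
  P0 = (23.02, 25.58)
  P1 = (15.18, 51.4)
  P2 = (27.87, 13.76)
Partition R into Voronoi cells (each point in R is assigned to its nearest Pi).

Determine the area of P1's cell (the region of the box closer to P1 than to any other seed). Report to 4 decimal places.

Area of P1's cell: 3265.7761

1. box [0,59]×[0,97]: [(0, 0) (59, 0) (59, 97) (0, 97)]
2. ⊥bis P1·P0 via (19.1,38.49): [(0, 32.6905) (59, 50.6053) (59, 97) (0, 97)]  |A|=3265.7761
3. ⊥bis P1·P2 via (21.525,32.58): [(0, 32.6905) (59, 50.6053) (59, 97) (0, 97)]  |A|=3265.7761
4. canonical 4-gon: [(0, 32.6905) (59, 50.6053) (59, 97) (0, 97)]
5. shoelace: 3265.7761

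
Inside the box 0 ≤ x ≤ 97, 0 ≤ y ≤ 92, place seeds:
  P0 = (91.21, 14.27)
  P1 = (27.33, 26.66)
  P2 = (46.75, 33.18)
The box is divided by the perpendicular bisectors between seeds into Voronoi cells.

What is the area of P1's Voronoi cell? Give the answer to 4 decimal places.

Area of P1's cell: 2911.0051

1. box [0,97]×[0,92]: [(0, 0) (97, 0) (97, 92) (0, 92)]
2. ⊥bis P1·P0 via (59.27,20.465): [(0, 0) (55.3007, 0) (73.1447, 92) (0, 92)]  |A|=5908.4887
3. ⊥bis P1·P2 via (37.04,29.92): [(0, 0) (47.0852, 0) (16.1975, 92) (0, 92)]  |A|=2911.0051
4. canonical 4-gon: [(0, 0) (47.0852, 0) (16.1975, 92) (0, 92)]
5. shoelace: 2911.0051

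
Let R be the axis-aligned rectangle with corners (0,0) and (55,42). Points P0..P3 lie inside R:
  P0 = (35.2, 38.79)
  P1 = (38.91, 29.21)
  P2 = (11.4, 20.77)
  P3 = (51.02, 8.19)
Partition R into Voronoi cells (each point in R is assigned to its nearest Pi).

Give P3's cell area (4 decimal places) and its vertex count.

Area of P3's cell: 450.0006 (4 vertices)

1. box [0,55]×[0,42]: [(0, 0) (55, 0) (55, 42) (0, 42)]
2. ⊥bis P3·P0 via (43.11,23.49): [(0, 1.2024) (0, 0) (55, 0) (55, 29.6371)]  |A|=848.0853
3. ⊥bis P3·P1 via (44.965,18.7): [(12.5064, 0) (55, 0) (55, 24.4813)]  |A|=520.1506
4. ⊥bis P3·P2 via (31.21,14.48): [(29.7704, 9.9461) (26.6124, 0) (55, 0) (55, 24.4813)]  |A|=450.0006
5. canonical 4-gon: [(29.7704, 9.9461) (26.6124, 0) (55, 0) (55, 24.4813)]
6. shoelace: 450.0006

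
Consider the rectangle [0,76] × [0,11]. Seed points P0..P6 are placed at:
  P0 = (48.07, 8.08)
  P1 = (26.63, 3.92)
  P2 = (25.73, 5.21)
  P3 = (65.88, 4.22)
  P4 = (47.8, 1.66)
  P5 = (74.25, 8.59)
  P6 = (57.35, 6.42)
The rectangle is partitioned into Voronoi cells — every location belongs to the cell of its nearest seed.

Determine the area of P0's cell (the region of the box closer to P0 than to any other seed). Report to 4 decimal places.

1. box [0,76]×[0,11]: [(0, 0) (76, 0) (76, 11) (0, 11)]
2. ⊥bis P0·P1 via (37.35,6): [(38.5142, 0) (76, 0) (76, 11) (36.3799, 11)]  |A|=424.0828
3. ⊥bis P0·P2 via (36.9,6.645): [(38.5142, 0) (76, 0) (76, 11) (36.3799, 11)]  |A|=424.0828
4. ⊥bis P0·P3 via (56.975,6.15): [(38.5142, 0) (55.6421, 0) (58.0262, 11) (36.3799, 11)]  |A|=213.2582
5. ⊥bis P0·P4 via (47.935,4.87): [(37.484, 5.3095) (56.6184, 4.5048) (58.0262, 11) (36.3799, 11)]  |A|=124.2962
6. ⊥bis P0·P5 via (61.16,8.335): [(37.484, 5.3095) (56.6184, 4.5048) (58.0262, 11) (36.3799, 11)]  |A|=124.2962
7. ⊥bis P0·P6 via (52.71,7.25): [(37.484, 5.3095) (52.2518, 4.6885) (53.3808, 11) (36.3799, 11)]  |A|=95.3262
8. canonical 4-gon: [(37.484, 5.3095) (52.2518, 4.6885) (53.3808, 11) (36.3799, 11)]
9. shoelace: 95.3262

Area of P0's cell: 95.3262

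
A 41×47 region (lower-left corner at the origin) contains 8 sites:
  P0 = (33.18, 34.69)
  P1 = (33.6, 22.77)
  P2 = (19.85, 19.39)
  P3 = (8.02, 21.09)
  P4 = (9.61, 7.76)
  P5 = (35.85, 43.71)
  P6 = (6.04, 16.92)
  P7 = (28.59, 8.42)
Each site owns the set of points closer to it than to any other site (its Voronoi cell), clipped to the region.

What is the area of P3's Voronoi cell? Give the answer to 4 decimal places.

1. box [0,41]×[0,47]: [(0, 0) (41, 0) (41, 47) (0, 47)]
2. ⊥bis P3·P0 via (20.6,27.89): [(0, 0) (35.6757, 0) (10.2703, 47) (0, 47)]  |A|=1079.7297
3. ⊥bis P3·P1 via (20.81,21.93): [(0, 0) (22.2503, 0) (20.3935, 28.2721) (10.2703, 47) (0, 47)]  |A|=889.9479
4. ⊥bis P3·P2 via (13.935,20.24): [(0, 0) (11.0265, 0) (16.2032, 36.0241) (10.2703, 47) (0, 47)]  |A|=635.7473
5. ⊥bis P3·P4 via (8.815,14.425): [(0, 13.3735) (13.1741, 14.945) (16.2032, 36.0241) (10.2703, 47) (0, 47)]  |A|=465.2602
6. ⊥bis P3·P5 via (21.935,32.4): [(0, 13.3735) (13.1741, 14.945) (16.2032, 36.0241) (10.6714, 46.2579) (10.0682, 47) (0, 47)]  |A|=465.1852
7. ⊥bis P3·P6 via (7.03,19.005): [(0, 22.343) (13.3278, 16.0147) (16.2032, 36.0241) (10.6714, 46.2579) (10.0682, 47) (0, 47)]  |A|=398.4882
8. ⊥bis P3·P7 via (18.305,14.755): [(0, 22.343) (13.3278, 16.0147) (16.2032, 36.0241) (10.6714, 46.2579) (10.0682, 47) (0, 47)]  |A|=398.4882
9. canonical 6-gon: [(0, 22.343) (13.3278, 16.0147) (16.2032, 36.0241) (10.6714, 46.2579) (10.0682, 47) (0, 47)]
10. shoelace: 398.4882

Area of P3's cell: 398.4882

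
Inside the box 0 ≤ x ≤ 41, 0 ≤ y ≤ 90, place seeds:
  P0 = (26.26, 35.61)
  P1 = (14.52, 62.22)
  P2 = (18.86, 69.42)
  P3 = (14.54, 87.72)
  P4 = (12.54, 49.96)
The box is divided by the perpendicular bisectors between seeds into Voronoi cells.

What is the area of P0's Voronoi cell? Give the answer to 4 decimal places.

Area of P0's cell: 1763.9124

1. box [0,41]×[0,90]: [(0, 0) (41, 0) (41, 90) (0, 90)]
2. ⊥bis P0·P1 via (20.39,48.915): [(0, 39.9192) (0, 0) (41, 0) (41, 58.0079)]  |A|=2007.5048
3. ⊥bis P0·P2 via (22.56,52.515): [(34.4467, 55.1166) (0, 39.9192) (0, 0) (41, 0) (41, 56.551)]  |A|=2002.731
4. ⊥bis P0·P3 via (20.4,61.665): [(34.4467, 55.1166) (0, 39.9192) (0, 0) (41, 0) (41, 56.551)]  |A|=2002.731
5. ⊥bis P0·P4 via (19.4,42.785): [(34.4467, 55.1166) (30.4567, 53.3563) (0, 24.2367) (0, 0) (41, 0) (41, 56.551)]  |A|=1763.9124
6. canonical 6-gon: [(34.4467, 55.1166) (30.4567, 53.3563) (0, 24.2367) (0, 0) (41, 0) (41, 56.551)]
7. shoelace: 1763.9124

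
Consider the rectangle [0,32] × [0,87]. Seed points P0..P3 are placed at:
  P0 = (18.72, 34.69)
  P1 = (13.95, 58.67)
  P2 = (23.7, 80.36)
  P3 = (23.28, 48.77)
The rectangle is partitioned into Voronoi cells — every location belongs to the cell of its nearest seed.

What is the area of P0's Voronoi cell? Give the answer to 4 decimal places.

1. box [0,32]×[0,87]: [(0, 0) (32, 0) (32, 87) (0, 87)]
2. ⊥bis P0·P1 via (16.335,46.68): [(0, 43.4307) (0, 0) (32, 0) (32, 49.796)]  |A|=1491.6276
3. ⊥bis P0·P2 via (21.21,57.525): [(0, 43.4307) (0, 0) (32, 0) (32, 49.796)]  |A|=1491.6276
4. ⊥bis P0·P3 via (21,41.73): [(9.7564, 45.3714) (0, 43.4307) (0, 0) (32, 0) (32, 38.1675)]  |A|=1362.2974
5. canonical 5-gon: [(9.7564, 45.3714) (0, 43.4307) (0, 0) (32, 0) (32, 38.1675)]
6. shoelace: 1362.2974

Area of P0's cell: 1362.2974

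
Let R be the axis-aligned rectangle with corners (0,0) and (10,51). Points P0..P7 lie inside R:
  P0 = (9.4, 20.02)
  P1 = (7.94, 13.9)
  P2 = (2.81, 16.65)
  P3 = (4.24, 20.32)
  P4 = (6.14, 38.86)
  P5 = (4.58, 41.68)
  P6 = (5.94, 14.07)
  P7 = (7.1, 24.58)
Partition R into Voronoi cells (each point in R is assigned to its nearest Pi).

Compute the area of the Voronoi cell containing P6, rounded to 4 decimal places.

1. box [0,10]×[0,51]: [(0, 0) (10, 0) (10, 51) (0, 51)]
2. ⊥bis P6·P0 via (7.67,17.045): [(0, 21.5052) (0, 0) (10, 0) (10, 15.6901)]  |A|=185.9764
3. ⊥bis P6·P1 via (6.94,13.985): [(7.2222, 17.3054) (0, 21.5052) (0, 0) (5.7513, 0)]  |A|=127.4218
4. ⊥bis P6·P2 via (4.375,15.36): [(7.2222, 17.3054) (6.3815, 17.7943) (0, 10.0523) (0, 0) (5.7513, 0)]  |A|=90.8785
5. ⊥bis P6·P3 via (5.09,17.195): [(7.2222, 17.3054) (6.6721, 17.6253) (6.118, 17.4746) (0, 10.0523) (0, 0) (5.7513, 0)]  |A|=90.8098
6. ⊥bis P6·P4 via (6.04,26.465): [(7.2222, 17.3054) (6.6721, 17.6253) (6.118, 17.4746) (0, 10.0523) (0, 0) (5.7513, 0)]  |A|=90.8098
7. ⊥bis P6·P5 via (5.26,27.875): [(7.2222, 17.3054) (6.6721, 17.6253) (6.118, 17.4746) (0, 10.0523) (0, 0) (5.7513, 0)]  |A|=90.8098
8. ⊥bis P6·P7 via (6.52,19.325): [(7.2222, 17.3054) (6.6721, 17.6253) (6.118, 17.4746) (0, 10.0523) (0, 0) (5.7513, 0)]  |A|=90.8098
9. canonical 6-gon: [(7.2222, 17.3054) (6.6721, 17.6253) (6.118, 17.4746) (0, 10.0523) (0, 0) (5.7513, 0)]
10. shoelace: 90.8098

Area of P6's cell: 90.8098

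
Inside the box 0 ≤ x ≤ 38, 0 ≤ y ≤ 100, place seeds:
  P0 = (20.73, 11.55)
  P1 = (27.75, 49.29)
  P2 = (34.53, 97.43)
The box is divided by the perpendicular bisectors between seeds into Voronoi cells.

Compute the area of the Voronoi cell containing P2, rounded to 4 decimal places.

1. box [0,38]×[0,100]: [(0, 0) (38, 0) (38, 100) (0, 100)]
2. ⊥bis P2·P0 via (27.63,54.49): [(0, 58.9298) (38, 52.8237) (38, 100) (0, 100)]  |A|=1676.6835
3. ⊥bis P2·P1 via (31.14,73.36): [(0, 77.7457) (38, 72.3938) (38, 100) (0, 100)]  |A|=947.3481
4. canonical 4-gon: [(0, 77.7457) (38, 72.3938) (38, 100) (0, 100)]
5. shoelace: 947.3481

Area of P2's cell: 947.3481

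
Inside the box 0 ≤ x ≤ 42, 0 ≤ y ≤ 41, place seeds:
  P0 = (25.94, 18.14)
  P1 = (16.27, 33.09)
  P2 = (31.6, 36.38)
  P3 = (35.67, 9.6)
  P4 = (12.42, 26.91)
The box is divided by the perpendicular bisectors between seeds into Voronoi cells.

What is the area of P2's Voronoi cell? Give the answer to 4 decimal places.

1. box [0,42]×[0,41]: [(0, 0) (42, 0) (42, 41) (0, 41)]
2. ⊥bis P2·P0 via (28.77,27.26): [(0, 36.1875) (42, 23.1546) (42, 41) (0, 41)]  |A|=475.8144
3. ⊥bis P2·P1 via (23.935,34.735): [(25.3087, 28.3341) (42, 23.1546) (42, 41) (22.5905, 41)]  |A|=271.851
4. ⊥bis P2·P3 via (33.635,22.99): [(25.3087, 28.3341) (39.6061, 23.8975) (42, 24.2613) (42, 41) (22.5905, 41)]  |A|=270.5264
5. ⊥bis P2·P4 via (22.01,31.645): [(25.3087, 28.3341) (39.6061, 23.8975) (42, 24.2613) (42, 41) (22.5905, 41)]  |A|=270.5264
6. canonical 5-gon: [(25.3087, 28.3341) (39.6061, 23.8975) (42, 24.2613) (42, 41) (22.5905, 41)]
7. shoelace: 270.5264

Area of P2's cell: 270.5264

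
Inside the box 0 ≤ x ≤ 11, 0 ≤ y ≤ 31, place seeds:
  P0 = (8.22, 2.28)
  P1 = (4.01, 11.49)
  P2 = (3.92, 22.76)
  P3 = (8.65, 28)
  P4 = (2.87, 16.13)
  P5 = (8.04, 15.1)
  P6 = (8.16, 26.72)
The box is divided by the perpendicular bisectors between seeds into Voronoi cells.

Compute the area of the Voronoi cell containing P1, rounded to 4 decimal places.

1. box [0,11]×[0,31]: [(0, 0) (11, 0) (11, 31) (0, 31)]
2. ⊥bis P1·P0 via (6.115,6.885): [(0, 4.0898) (11, 9.118) (11, 31) (0, 31)]  |A|=268.3574
3. ⊥bis P1·P2 via (3.965,17.125): [(0, 17.0933) (0, 4.0898) (11, 9.118) (11, 17.1812)]  |A|=115.8672
4. ⊥bis P1·P3 via (6.33,19.745): [(0, 17.0933) (0, 4.0898) (11, 9.118) (11, 17.1812)]  |A|=115.8672
5. ⊥bis P1·P4 via (3.44,13.81): [(0, 12.9648) (0, 4.0898) (11, 9.118) (11, 15.6674)]  |A|=84.8347
6. ⊥bis P1·P5 via (6.025,13.295): [(5.1806, 14.2376) (0, 12.9648) (0, 4.0898) (10.125, 8.718)]  |A|=62.3741
7. ⊥bis P1·P6 via (6.085,19.105): [(5.1806, 14.2376) (0, 12.9648) (0, 4.0898) (10.125, 8.718)]  |A|=62.3741
8. canonical 4-gon: [(5.1806, 14.2376) (0, 12.9648) (0, 4.0898) (10.125, 8.718)]
9. shoelace: 62.3741

Area of P1's cell: 62.3741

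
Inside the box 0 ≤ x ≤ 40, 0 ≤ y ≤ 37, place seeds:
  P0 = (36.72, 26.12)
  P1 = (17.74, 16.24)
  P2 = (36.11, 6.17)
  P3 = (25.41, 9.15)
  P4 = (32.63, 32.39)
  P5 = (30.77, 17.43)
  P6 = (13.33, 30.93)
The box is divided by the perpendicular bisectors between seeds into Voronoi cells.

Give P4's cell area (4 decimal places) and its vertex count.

Area of P4's cell: 154.7506 (6 vertices)

1. box [0,40]×[0,37]: [(0, 0) (40, 0) (40, 37) (0, 37)]
2. ⊥bis P4·P0 via (34.675,29.255): [(0, 6.6361) (40, 32.7286) (40, 37) (0, 37)]  |A|=692.7075
3. ⊥bis P4·P1 via (25.185,24.315): [(25.9793, 23.5827) (40, 32.7286) (40, 37) (11.4266, 37)]  |A|=221.6336
4. ⊥bis P4·P2 via (34.37,19.28): [(25.9793, 23.5827) (40, 32.7286) (40, 37) (11.4266, 37)]  |A|=221.6336
5. ⊥bis P4·P3 via (29.02,20.77): [(25.9793, 23.5827) (40, 32.7286) (40, 37) (11.4266, 37)]  |A|=221.6336
6. ⊥bis P4·P5 via (31.7,24.91): [(23.4236, 25.939) (28.6042, 25.2949) (40, 32.7286) (40, 37) (11.4266, 37)]  |A|=216.353
7. ⊥bis P4·P6 via (22.98,31.66): [(23.412, 25.9497) (23.4236, 25.939) (28.6042, 25.2949) (40, 32.7286) (40, 37) (22.576, 37)]  |A|=154.7506
8. canonical 6-gon: [(23.412, 25.9497) (23.4236, 25.939) (28.6042, 25.2949) (40, 32.7286) (40, 37) (22.576, 37)]
9. shoelace: 154.7506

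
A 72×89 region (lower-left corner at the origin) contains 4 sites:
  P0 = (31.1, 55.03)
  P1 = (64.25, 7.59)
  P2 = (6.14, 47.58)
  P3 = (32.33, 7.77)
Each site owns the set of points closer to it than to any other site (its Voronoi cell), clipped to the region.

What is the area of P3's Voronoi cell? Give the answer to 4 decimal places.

1. box [0,72]×[0,89]: [(0, 0) (72, 0) (72, 89) (0, 89)]
2. ⊥bis P3·P0 via (31.715,31.4): [(0, 30.5746) (0, 0) (72, 0) (72, 32.4485)]  |A|=2268.8296
3. ⊥bis P3·P1 via (48.29,7.68): [(48.4262, 31.8349) (0, 30.5746) (0, 0) (48.2467, 0)]  |A|=1508.2705
4. ⊥bis P3·P2 via (19.235,27.675): [(48.4262, 31.8349) (24.6163, 31.2152) (0, 15.0208) (0, 0) (48.2467, 0)]  |A|=1316.8317
5. canonical 5-gon: [(48.4262, 31.8349) (24.6163, 31.2152) (0, 15.0208) (0, 0) (48.2467, 0)]
6. shoelace: 1316.8317

Area of P3's cell: 1316.8317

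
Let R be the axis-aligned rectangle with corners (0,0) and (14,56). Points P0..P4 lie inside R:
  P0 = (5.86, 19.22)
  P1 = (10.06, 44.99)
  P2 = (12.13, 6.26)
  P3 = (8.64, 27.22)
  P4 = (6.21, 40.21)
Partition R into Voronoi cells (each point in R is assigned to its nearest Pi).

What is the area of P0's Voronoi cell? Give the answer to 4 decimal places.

1. box [0,14]×[0,56]: [(0, 0) (14, 0) (14, 56) (0, 56)]
2. ⊥bis P0·P1 via (7.96,32.105): [(0, 33.4023) (0, 0) (14, 0) (14, 31.1206)]  |A|=451.6605
3. ⊥bis P0·P2 via (8.995,12.74): [(0, 33.4023) (0, 8.3883) (14, 15.1614) (14, 31.1206)]  |A|=286.8129
4. ⊥bis P0·P3 via (7.25,23.22): [(0, 25.7394) (0, 8.3883) (14, 15.1614) (14, 20.8744)]  |A|=161.4487
5. ⊥bis P0·P4 via (6.035,29.715): [(0, 25.7394) (0, 8.3883) (14, 15.1614) (14, 20.8744)]  |A|=161.4487
6. canonical 4-gon: [(0, 25.7394) (0, 8.3883) (14, 15.1614) (14, 20.8744)]
7. shoelace: 161.4487

Area of P0's cell: 161.4487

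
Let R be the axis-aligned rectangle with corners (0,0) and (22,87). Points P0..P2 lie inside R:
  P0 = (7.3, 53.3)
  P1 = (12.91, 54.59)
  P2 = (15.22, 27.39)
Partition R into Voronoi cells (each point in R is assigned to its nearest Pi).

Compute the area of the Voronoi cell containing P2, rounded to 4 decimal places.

Area of P2's cell: 877.1043

1. box [0,22]×[0,87]: [(0, 0) (22, 0) (22, 87) (0, 87)]
2. ⊥bis P2·P0 via (11.26,40.345): [(0, 36.9031) (0, 0) (22, 0) (22, 43.6279)]  |A|=885.8415
3. ⊥bis P2·P1 via (14.065,40.99): [(13.1027, 40.9083) (0, 36.9031) (0, 0) (22, 0) (22, 41.6639)]  |A|=877.1043
4. canonical 5-gon: [(13.1027, 40.9083) (0, 36.9031) (0, 0) (22, 0) (22, 41.6639)]
5. shoelace: 877.1043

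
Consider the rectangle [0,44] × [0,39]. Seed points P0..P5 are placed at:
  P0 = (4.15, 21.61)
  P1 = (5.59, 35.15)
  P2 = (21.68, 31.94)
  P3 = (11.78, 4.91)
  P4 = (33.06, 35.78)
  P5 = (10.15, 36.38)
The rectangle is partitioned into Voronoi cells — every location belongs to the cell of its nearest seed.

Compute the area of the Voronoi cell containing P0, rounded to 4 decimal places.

Area of P0's cell: 230.1159

1. box [0,44]×[0,39]: [(0, 0) (44, 0) (44, 39) (0, 39)]
2. ⊥bis P0·P1 via (4.87,28.38): [(0, 28.8979) (0, 0) (44, 0) (44, 24.2185)]  |A|=1168.5607
3. ⊥bis P0·P2 via (12.915,26.775): [(12.4439, 27.5745) (0, 28.8979) (0, 0) (28.6929, 0)]  |A|=575.3967
4. ⊥bis P0·P3 via (7.965,13.26): [(18.1397, 17.9087) (12.4439, 27.5745) (0, 28.8979) (0, 9.6209)]  |A|=231.2109
5. ⊥bis P0·P4 via (18.605,28.695): [(18.1397, 17.9087) (12.4439, 27.5745) (0, 28.8979) (0, 9.6209)]  |A|=231.2109
6. ⊥bis P0·P5 via (7.15,28.995): [(18.1397, 17.9087) (13.0094, 26.6147) (10.0094, 27.8334) (0, 28.8979) (0, 9.6209)]  |A|=230.1159
7. canonical 5-gon: [(18.1397, 17.9087) (13.0094, 26.6147) (10.0094, 27.8334) (0, 28.8979) (0, 9.6209)]
8. shoelace: 230.1159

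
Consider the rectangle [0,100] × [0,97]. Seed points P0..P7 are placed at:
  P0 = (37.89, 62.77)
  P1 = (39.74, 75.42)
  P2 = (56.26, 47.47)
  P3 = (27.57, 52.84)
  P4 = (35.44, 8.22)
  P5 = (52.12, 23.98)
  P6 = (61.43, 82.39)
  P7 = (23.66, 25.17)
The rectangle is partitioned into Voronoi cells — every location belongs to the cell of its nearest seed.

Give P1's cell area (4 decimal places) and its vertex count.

1. box [0,100]×[0,97]: [(0, 0) (100, 0) (100, 97) (0, 97)]
2. ⊥bis P1·P0 via (38.815,69.095): [(0, 74.7715) (100, 60.147) (100, 97) (0, 97)]  |A|=2954.0751
3. ⊥bis P1·P2 via (48,61.445): [(0, 74.7715) (56.5538, 66.5008) (100, 92.1799) (100, 97) (0, 97)]  |A|=2258.2219
4. ⊥bis P1·P3 via (33.655,64.13): [(0, 82.2691) (19.0911, 71.9795) (56.5538, 66.5008) (100, 92.1799) (100, 97) (0, 97)]  |A|=2186.6528
5. ⊥bis P1·P4 via (37.59,41.82): [(0, 82.2691) (19.0911, 71.9795) (56.5538, 66.5008) (100, 92.1799) (100, 97) (0, 97)]  |A|=2186.6528
6. ⊥bis P1·P5 via (45.93,49.7): [(0, 82.2691) (19.0911, 71.9795) (56.5538, 66.5008) (100, 92.1799) (100, 97) (0, 97)]  |A|=2186.6528
7. ⊥bis P1·P6 via (50.585,78.905): [(0, 82.2691) (19.0911, 71.9795) (54.4733, 66.8051) (44.7702, 97) (0, 97)]  |A|=1209.7779
8. ⊥bis P1·P7 via (31.7,50.295): [(0, 82.2691) (19.0911, 71.9795) (54.4733, 66.8051) (44.7702, 97) (0, 97)]  |A|=1209.7779
9. canonical 5-gon: [(0, 82.2691) (19.0911, 71.9795) (54.4733, 66.8051) (44.7702, 97) (0, 97)]
10. shoelace: 1209.7779

Area of P1's cell: 1209.7779 (5 vertices)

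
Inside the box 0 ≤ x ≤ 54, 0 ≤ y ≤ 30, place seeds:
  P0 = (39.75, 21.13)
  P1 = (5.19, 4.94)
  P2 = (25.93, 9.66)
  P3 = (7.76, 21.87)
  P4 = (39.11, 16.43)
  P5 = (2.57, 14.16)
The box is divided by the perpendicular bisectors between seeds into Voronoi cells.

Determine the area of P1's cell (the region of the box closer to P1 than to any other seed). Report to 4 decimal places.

1. box [0,54]×[0,30]: [(0, 0) (54, 0) (54, 30) (0, 30)]
2. ⊥bis P1·P0 via (22.47,13.035): [(0, 0) (28.5764, 0) (14.5226, 30) (0, 30)]  |A|=646.4842
3. ⊥bis P1·P2 via (15.56,7.3): [(0, 0) (17.2213, 0) (10.3939, 30) (0, 30)]  |A|=414.2291
4. ⊥bis P1·P3 via (6.475,13.405): [(0, 14.3879) (0, 0) (17.2213, 0) (14.446, 12.195)]  |A|=208.9309
5. ⊥bis P1·P4 via (22.15,10.685): [(0, 14.3879) (0, 0) (17.2213, 0) (14.446, 12.195)]  |A|=208.9309
6. ⊥bis P1·P5 via (3.88,9.55): [(13.626, 12.3195) (0, 8.4474) (0, 0) (17.2213, 0) (14.446, 12.195)]  |A|=168.4585
7. canonical 5-gon: [(13.626, 12.3195) (0, 8.4474) (0, 0) (17.2213, 0) (14.446, 12.195)]
8. shoelace: 168.4585

Area of P1's cell: 168.4585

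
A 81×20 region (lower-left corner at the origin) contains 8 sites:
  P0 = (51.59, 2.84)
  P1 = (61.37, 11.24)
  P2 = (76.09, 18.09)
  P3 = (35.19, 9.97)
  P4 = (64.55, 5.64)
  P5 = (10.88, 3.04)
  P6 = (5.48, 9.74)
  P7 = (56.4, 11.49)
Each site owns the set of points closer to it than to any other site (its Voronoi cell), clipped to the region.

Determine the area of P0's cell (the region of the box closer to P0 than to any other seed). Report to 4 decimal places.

Area of P0's cell: 134.8831

1. box [0,81]×[0,20]: [(0, 0) (81, 0) (81, 20) (0, 20)]
2. ⊥bis P0·P1 via (56.48,7.04): [(0, 0) (62.5266, 0) (45.3487, 20) (0, 20)]  |A|=1078.7534
3. ⊥bis P0·P2 via (63.84,10.465): [(0, 0) (62.5266, 0) (45.3487, 20) (0, 20)]  |A|=1078.7534
4. ⊥bis P0·P3 via (43.39,6.405): [(40.6054, 0) (62.5266, 0) (47.9724, 16.9452)]  |A|=185.7303
5. ⊥bis P0·P4 via (58.07,4.24): [(40.6054, 0) (58.986, 0) (57.7961, 5.5077) (47.9724, 16.9452)]  |A|=175.9802
6. ⊥bis P0·P5 via (31.235,2.94): [(40.6054, 0) (58.986, 0) (57.7961, 5.5077) (47.9724, 16.9452)]  |A|=175.9802
7. ⊥bis P0·P6 via (28.535,6.29): [(40.6054, 0) (58.986, 0) (57.7961, 5.5077) (47.9724, 16.9452)]  |A|=175.9802
8. ⊥bis P0·P7 via (53.995,7.165): [(45.7208, 11.7661) (40.6054, 0) (58.986, 0) (57.9082, 4.989)]  |A|=134.8831
9. canonical 4-gon: [(45.7208, 11.7661) (40.6054, 0) (58.986, 0) (57.9082, 4.989)]
10. shoelace: 134.8831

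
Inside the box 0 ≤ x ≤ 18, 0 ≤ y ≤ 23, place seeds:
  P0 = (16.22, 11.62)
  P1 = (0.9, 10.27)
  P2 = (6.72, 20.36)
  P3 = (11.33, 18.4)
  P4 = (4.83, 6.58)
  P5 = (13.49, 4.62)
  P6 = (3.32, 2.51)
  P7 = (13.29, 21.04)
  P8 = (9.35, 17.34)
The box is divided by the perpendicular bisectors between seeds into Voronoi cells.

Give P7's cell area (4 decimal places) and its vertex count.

Area of P7's cell: 34.9001 (5 vertices)

1. box [0,18]×[0,23]: [(0, 0) (18, 0) (18, 23) (0, 23)]
2. ⊥bis P7·P0 via (14.755,16.33): [(0, 11.7406) (18, 17.3393) (18, 23) (0, 23)]  |A|=152.2807
3. ⊥bis P7·P1 via (7.095,15.655): [(8.2634, 14.3109) (18, 17.3393) (18, 23) (0.7104, 23)]  |A|=102.674
4. ⊥bis P7·P2 via (10.005,20.7): [(10.5913, 15.0349) (18, 17.3393) (18, 23) (9.7669, 23)]  |A|=53.7574
5. ⊥bis P7·P3 via (12.31,19.72): [(9.923, 21.4922) (16.2499, 16.795) (18, 17.3393) (18, 23) (9.7669, 23)]  |A|=34.9001
6. ⊥bis P7·P4 via (9.06,13.81): [(9.923, 21.4922) (16.2499, 16.795) (18, 17.3393) (18, 23) (9.7669, 23)]  |A|=34.9001
7. ⊥bis P7·P5 via (13.39,12.83): [(9.923, 21.4922) (16.2499, 16.795) (18, 17.3393) (18, 23) (9.7669, 23)]  |A|=34.9001
8. ⊥bis P7·P6 via (8.305,11.775): [(9.923, 21.4922) (16.2499, 16.795) (18, 17.3393) (18, 23) (9.7669, 23)]  |A|=34.9001
9. ⊥bis P7·P8 via (11.32,19.19): [(9.923, 21.4922) (16.2499, 16.795) (18, 17.3393) (18, 23) (9.7669, 23)]  |A|=34.9001
10. canonical 5-gon: [(9.923, 21.4922) (16.2499, 16.795) (18, 17.3393) (18, 23) (9.7669, 23)]
11. shoelace: 34.9001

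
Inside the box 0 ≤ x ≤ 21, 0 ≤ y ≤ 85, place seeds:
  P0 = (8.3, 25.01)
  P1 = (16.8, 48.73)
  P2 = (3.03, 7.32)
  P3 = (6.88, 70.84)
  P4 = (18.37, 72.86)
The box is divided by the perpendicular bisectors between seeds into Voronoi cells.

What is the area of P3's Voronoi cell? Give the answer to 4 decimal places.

1. box [0,21]×[0,85]: [(0, 0) (21, 0) (21, 85) (0, 85)]
2. ⊥bis P3·P0 via (7.59,47.925): [(0, 47.6898) (21, 48.3405) (21, 85) (0, 85)]  |A|=776.6816
3. ⊥bis P3·P1 via (11.84,59.785): [(0, 54.4728) (21, 63.8948) (21, 85) (0, 85)]  |A|=542.1405
4. ⊥bis P3·P2 via (4.955,39.08): [(0, 54.4728) (21, 63.8948) (21, 85) (0, 85)]  |A|=542.1405
5. ⊥bis P3·P4 via (12.625,71.85): [(0, 54.4728) (14.5336, 60.9935) (10.3132, 85) (0, 85)]  |A|=345.6267
6. canonical 4-gon: [(0, 54.4728) (14.5336, 60.9935) (10.3132, 85) (0, 85)]
7. shoelace: 345.6267

Area of P3's cell: 345.6267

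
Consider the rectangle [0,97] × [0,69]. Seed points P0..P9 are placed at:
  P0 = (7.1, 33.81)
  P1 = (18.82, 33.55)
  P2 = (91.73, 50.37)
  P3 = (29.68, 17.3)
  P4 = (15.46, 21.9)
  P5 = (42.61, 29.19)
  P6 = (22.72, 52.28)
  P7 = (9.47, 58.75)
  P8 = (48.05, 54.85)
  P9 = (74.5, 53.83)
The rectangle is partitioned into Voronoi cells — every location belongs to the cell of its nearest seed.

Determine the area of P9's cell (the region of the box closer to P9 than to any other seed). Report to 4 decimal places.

1. box [0,97]×[0,69]: [(0, 0) (97, 0) (97, 69) (0, 69)]
2. ⊥bis P9·P0 via (40.8,43.82): [(53.816, 0) (97, 0) (97, 69) (33.3207, 69)]  |A|=3686.7842
3. ⊥bis P9·P1 via (46.66,43.69): [(62.573, 0) (97, 0) (97, 69) (37.4415, 69)]  |A|=3242.5018
4. ⊥bis P9·P2 via (83.115,52.1): [(62.573, 0) (72.6527, 0) (86.5087, 69) (37.4415, 69)]  |A|=2040.5701
5. ⊥bis P9·P3 via (52.09,35.565): [(47.6232, 41.0455) (74.3179, 8.2927) (86.5087, 69) (37.4415, 69)]  |A|=1695.7494
6. ⊥bis P9·P4 via (44.98,37.865): [(47.6232, 41.0455) (74.3179, 8.2927) (86.5087, 69) (37.4415, 69)]  |A|=1695.7494
7. ⊥bis P9·P5 via (58.555,41.51): [(37.5546, 68.6895) (76.3607, 18.4652) (86.5087, 69) (37.4415, 69)]  |A|=1242.9861
8. ⊥bis P9·P6 via (48.61,53.055): [(48.5687, 54.4346) (76.3607, 18.4652) (86.5087, 69) (48.1327, 69)]  |A|=1164.2217
9. ⊥bis P9·P7 via (41.985,56.29): [(48.5687, 54.4346) (76.3607, 18.4652) (86.5087, 69) (48.1327, 69)]  |A|=1164.2217
10. ⊥bis P9·P8 via (61.275,54.34): [(60.6745, 38.7669) (76.3607, 18.4652) (86.5087, 69) (61.8403, 69)]  |A|=872.2629
11. canonical 4-gon: [(60.6745, 38.7669) (76.3607, 18.4652) (86.5087, 69) (61.8403, 69)]
12. shoelace: 872.2629

Area of P9's cell: 872.2629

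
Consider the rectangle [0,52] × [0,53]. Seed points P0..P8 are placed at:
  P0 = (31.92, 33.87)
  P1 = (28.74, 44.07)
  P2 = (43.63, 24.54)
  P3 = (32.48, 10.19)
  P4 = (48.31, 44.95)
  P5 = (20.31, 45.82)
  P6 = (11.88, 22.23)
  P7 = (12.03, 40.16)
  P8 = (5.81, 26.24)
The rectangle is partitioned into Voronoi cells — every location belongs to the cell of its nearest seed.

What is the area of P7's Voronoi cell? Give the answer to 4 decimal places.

Area of P7's cell: 317.6009

1. box [0,52]×[0,53]: [(0, 0) (52, 0) (52, 53) (0, 53)]
2. ⊥bis P7·P0 via (21.975,37.015): [(0, 0) (10.2694, 0) (27.0301, 53) (0, 53)]  |A|=988.4364
3. ⊥bis P7·P1 via (20.385,42.115): [(0, 0) (10.2694, 0) (21.747, 36.2941) (17.838, 53) (0, 53)]  |A|=911.6555
4. ⊥bis P7·P2 via (27.83,32.35): [(0, 0) (10.2694, 0) (21.747, 36.2941) (17.838, 53) (0, 53)]  |A|=911.6555
5. ⊥bis P7·P3 via (22.255,25.175): [(0, 9.9893) (17.1234, 21.6735) (21.747, 36.2941) (17.838, 53) (0, 53)]  |A|=714.8432
6. ⊥bis P7·P4 via (30.17,42.555): [(0, 9.9893) (17.1234, 21.6735) (21.747, 36.2941) (17.838, 53) (0, 53)]  |A|=714.8432
7. ⊥bis P7·P5 via (16.17,42.99): [(0, 9.9893) (17.1234, 21.6735) (21.4308, 35.294) (9.3274, 53) (0, 53)]  |A|=634.9027
8. ⊥bis P7·P6 via (11.955,31.195): [(0, 31.295) (20.1129, 31.1268) (21.4308, 35.294) (9.3274, 53) (0, 53)]  |A|=357.1717
9. ⊥bis P7·P8 via (8.92,33.2): [(0, 37.1858) (13.4348, 31.1826) (20.1129, 31.1268) (21.4308, 35.294) (9.3274, 53) (0, 53)]  |A|=317.6009
10. canonical 6-gon: [(0, 37.1858) (13.4348, 31.1826) (20.1129, 31.1268) (21.4308, 35.294) (9.3274, 53) (0, 53)]
11. shoelace: 317.6009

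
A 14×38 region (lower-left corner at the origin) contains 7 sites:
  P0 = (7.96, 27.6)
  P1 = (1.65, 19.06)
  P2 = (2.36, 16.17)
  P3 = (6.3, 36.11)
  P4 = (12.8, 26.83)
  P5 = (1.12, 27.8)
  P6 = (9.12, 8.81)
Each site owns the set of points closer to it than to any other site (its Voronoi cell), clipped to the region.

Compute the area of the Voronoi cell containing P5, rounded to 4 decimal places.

1. box [0,14]×[0,38]: [(0, 0) (14, 0) (14, 38) (0, 38)]
2. ⊥bis P5·P0 via (4.54,27.7): [(0, 0) (3.7301, 0) (4.8412, 38) (0, 38)]  |A|=162.8533
3. ⊥bis P5·P1 via (1.385,23.43): [(0, 23.346) (4.4205, 23.6141) (4.8412, 38) (0, 38)]  |A|=67.2115
4. ⊥bis P5·P2 via (1.74,21.985): [(0, 23.346) (4.4205, 23.6141) (4.8412, 38) (0, 38)]  |A|=67.2115
5. ⊥bis P5·P3 via (3.71,31.955): [(0, 34.2676) (0, 23.346) (4.4205, 23.6141) (4.6473, 31.3707)]  |A|=42.492
6. ⊥bis P5·P4 via (6.96,27.315): [(0, 34.2676) (0, 23.346) (4.4205, 23.6141) (4.6473, 31.3707)]  |A|=42.492
7. ⊥bis P5·P6 via (5.12,18.305): [(0, 34.2676) (0, 23.346) (4.4205, 23.6141) (4.6473, 31.3707)]  |A|=42.492
8. canonical 4-gon: [(0, 34.2676) (0, 23.346) (4.4205, 23.6141) (4.6473, 31.3707)]
9. shoelace: 42.492

Area of P5's cell: 42.4920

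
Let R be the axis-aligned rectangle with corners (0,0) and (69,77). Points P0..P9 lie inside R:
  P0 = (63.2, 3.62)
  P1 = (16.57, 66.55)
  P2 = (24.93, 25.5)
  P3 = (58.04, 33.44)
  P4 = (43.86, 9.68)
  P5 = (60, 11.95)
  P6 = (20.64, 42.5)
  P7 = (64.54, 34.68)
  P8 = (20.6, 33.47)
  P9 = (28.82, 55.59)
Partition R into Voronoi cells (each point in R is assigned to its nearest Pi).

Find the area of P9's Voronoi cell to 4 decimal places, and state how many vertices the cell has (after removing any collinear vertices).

1. box [0,69]×[0,77]: [(0, 0) (69, 0) (69, 77) (0, 77)]
2. ⊥bis P9·P0 via (46.01,29.605): [(0, 0) (1.2581, 0) (69, 44.8137) (69, 77) (0, 77)]  |A|=3795.1164
3. ⊥bis P9·P1 via (22.695,61.07): [(0, 35.7038) (0, 0) (1.2581, 0) (69, 44.8137) (69, 77) (36.9475, 77)]  |A|=3032.2209
4. ⊥bis P9·P2 via (26.875,40.545): [(6.6686, 43.1573) (56.7157, 36.6872) (69, 44.8137) (69, 77) (36.9475, 77)]  |A|=1788.5748
5. ⊥bis P9·P3 via (43.43,44.515): [(6.6686, 43.1573) (39.2116, 38.9501) (68.055, 77) (36.9475, 77)]  |A|=1206.1846
6. ⊥bis P9·P4 via (36.34,32.635): [(6.6686, 43.1573) (39.2116, 38.9501) (68.055, 77) (36.9475, 77)]  |A|=1206.1846
7. ⊥bis P9·P5 via (44.41,33.77): [(6.6686, 43.1573) (39.2116, 38.9501) (68.055, 77) (36.9475, 77)]  |A|=1206.1846
8. ⊥bis P9·P6 via (24.73,49.045): [(16.5242, 54.1729) (39.7493, 39.6594) (68.055, 77) (36.9475, 77)]  |A|=994.0744
9. ⊥bis P9·P7 via (46.68,45.135): [(16.5242, 54.1729) (39.7493, 39.6594) (56.1056, 61.2365) (65.3333, 77) (36.9475, 77)]  |A|=972.6228
10. ⊥bis P9·P8 via (24.71,44.53): [(16.5242, 54.1729) (39.7493, 39.6594) (56.1056, 61.2365) (65.3333, 77) (36.9475, 77)]  |A|=972.6228
11. canonical 5-gon: [(16.5242, 54.1729) (39.7493, 39.6594) (56.1056, 61.2365) (65.3333, 77) (36.9475, 77)]
12. shoelace: 972.6228

Area of P9's cell: 972.6228 (5 vertices)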